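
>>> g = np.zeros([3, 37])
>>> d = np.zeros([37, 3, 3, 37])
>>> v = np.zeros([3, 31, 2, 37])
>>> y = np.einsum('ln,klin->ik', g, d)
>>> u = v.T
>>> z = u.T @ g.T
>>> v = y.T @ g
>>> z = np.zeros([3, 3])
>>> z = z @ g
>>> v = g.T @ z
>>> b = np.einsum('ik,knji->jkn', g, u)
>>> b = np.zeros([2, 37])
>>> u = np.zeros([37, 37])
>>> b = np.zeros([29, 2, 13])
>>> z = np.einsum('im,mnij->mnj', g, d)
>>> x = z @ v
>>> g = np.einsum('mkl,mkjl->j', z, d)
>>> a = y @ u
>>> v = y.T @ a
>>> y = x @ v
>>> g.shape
(3,)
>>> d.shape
(37, 3, 3, 37)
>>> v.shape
(37, 37)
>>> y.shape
(37, 3, 37)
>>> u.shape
(37, 37)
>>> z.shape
(37, 3, 37)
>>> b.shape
(29, 2, 13)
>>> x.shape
(37, 3, 37)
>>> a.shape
(3, 37)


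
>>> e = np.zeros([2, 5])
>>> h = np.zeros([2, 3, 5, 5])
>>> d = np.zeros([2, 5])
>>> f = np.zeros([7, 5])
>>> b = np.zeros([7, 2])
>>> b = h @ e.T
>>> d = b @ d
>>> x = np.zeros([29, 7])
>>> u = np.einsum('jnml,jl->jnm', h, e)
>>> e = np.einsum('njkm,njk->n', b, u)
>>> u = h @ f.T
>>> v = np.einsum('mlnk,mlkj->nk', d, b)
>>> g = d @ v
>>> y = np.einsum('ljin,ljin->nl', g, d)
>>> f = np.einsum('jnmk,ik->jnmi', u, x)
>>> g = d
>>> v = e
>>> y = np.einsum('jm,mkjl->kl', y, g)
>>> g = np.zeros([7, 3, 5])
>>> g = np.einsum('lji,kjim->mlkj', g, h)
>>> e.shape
(2,)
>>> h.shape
(2, 3, 5, 5)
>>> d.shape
(2, 3, 5, 5)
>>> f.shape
(2, 3, 5, 29)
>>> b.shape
(2, 3, 5, 2)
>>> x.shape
(29, 7)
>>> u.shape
(2, 3, 5, 7)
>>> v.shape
(2,)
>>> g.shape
(5, 7, 2, 3)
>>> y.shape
(3, 5)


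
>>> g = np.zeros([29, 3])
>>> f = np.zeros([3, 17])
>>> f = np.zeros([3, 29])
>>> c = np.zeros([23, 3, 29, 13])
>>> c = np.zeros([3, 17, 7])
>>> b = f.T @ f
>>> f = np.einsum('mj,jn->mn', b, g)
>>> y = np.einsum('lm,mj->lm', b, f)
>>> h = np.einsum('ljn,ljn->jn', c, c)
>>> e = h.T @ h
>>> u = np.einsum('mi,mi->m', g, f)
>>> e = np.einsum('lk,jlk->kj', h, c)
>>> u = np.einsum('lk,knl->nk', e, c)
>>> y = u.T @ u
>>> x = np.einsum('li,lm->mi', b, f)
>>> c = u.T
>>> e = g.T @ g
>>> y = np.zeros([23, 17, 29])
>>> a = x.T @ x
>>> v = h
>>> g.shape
(29, 3)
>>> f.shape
(29, 3)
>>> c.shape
(3, 17)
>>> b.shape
(29, 29)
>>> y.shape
(23, 17, 29)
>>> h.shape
(17, 7)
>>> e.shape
(3, 3)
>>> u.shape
(17, 3)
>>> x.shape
(3, 29)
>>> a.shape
(29, 29)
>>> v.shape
(17, 7)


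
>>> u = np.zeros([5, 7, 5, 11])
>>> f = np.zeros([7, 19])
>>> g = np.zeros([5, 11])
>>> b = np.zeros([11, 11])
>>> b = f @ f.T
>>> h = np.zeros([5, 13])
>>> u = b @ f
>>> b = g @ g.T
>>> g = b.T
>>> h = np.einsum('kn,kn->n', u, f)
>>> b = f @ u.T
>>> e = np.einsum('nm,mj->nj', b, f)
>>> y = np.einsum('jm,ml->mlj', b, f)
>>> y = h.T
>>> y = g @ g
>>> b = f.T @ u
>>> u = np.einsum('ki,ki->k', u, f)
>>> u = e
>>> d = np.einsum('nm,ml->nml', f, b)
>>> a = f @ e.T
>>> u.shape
(7, 19)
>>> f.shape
(7, 19)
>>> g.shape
(5, 5)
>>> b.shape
(19, 19)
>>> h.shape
(19,)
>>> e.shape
(7, 19)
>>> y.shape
(5, 5)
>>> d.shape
(7, 19, 19)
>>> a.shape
(7, 7)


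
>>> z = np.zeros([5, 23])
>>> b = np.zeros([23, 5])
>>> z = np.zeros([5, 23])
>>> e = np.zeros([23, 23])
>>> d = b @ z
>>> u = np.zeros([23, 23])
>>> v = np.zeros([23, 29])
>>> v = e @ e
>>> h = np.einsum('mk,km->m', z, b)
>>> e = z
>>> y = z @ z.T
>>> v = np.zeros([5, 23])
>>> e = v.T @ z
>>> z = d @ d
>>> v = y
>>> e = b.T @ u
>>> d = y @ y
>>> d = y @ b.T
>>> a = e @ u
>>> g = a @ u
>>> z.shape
(23, 23)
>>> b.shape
(23, 5)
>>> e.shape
(5, 23)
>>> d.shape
(5, 23)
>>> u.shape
(23, 23)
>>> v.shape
(5, 5)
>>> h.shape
(5,)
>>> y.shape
(5, 5)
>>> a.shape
(5, 23)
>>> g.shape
(5, 23)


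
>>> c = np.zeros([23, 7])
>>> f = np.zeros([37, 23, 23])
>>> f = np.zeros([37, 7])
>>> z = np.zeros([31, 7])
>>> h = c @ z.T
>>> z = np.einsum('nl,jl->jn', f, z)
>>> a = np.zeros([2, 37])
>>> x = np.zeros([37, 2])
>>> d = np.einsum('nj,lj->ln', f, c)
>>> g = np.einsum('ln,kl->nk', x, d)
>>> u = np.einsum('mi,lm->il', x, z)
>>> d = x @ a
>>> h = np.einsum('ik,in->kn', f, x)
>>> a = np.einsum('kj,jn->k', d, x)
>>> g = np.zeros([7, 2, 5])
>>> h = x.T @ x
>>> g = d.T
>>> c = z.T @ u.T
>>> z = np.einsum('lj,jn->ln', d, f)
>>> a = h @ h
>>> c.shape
(37, 2)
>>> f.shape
(37, 7)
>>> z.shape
(37, 7)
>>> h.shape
(2, 2)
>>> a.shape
(2, 2)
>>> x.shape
(37, 2)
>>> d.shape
(37, 37)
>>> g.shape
(37, 37)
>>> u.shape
(2, 31)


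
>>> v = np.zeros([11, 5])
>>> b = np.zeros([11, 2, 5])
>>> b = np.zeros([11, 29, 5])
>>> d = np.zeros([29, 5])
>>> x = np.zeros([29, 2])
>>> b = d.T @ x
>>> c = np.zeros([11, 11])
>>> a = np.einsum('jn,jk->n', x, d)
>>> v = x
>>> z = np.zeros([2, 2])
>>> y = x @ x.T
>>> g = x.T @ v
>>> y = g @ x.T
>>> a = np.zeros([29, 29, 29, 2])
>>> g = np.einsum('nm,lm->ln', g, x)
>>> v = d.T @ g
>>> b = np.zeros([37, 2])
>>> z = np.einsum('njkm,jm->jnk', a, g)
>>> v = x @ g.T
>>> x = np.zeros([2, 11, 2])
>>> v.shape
(29, 29)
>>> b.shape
(37, 2)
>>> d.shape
(29, 5)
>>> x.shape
(2, 11, 2)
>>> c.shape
(11, 11)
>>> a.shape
(29, 29, 29, 2)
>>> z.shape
(29, 29, 29)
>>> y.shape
(2, 29)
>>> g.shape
(29, 2)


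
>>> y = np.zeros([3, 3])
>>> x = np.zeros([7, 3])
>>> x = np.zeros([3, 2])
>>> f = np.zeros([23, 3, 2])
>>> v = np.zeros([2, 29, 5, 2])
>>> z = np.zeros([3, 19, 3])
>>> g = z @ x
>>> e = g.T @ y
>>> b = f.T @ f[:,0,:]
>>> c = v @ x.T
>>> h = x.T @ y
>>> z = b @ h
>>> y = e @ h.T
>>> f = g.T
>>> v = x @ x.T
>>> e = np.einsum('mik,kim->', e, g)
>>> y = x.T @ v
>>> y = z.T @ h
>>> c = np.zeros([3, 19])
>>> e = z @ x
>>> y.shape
(3, 3, 3)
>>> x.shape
(3, 2)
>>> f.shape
(2, 19, 3)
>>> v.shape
(3, 3)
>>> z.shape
(2, 3, 3)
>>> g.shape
(3, 19, 2)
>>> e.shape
(2, 3, 2)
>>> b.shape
(2, 3, 2)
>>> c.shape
(3, 19)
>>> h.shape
(2, 3)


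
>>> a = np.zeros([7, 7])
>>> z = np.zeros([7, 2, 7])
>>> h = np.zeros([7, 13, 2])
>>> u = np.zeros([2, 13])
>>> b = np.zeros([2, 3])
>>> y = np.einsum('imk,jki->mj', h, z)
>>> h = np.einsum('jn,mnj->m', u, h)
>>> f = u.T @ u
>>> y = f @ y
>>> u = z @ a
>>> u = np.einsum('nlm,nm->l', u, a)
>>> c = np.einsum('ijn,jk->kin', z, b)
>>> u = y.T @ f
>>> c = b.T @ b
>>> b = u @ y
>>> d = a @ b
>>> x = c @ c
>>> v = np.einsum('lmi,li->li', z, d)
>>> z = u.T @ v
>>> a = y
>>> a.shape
(13, 7)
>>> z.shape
(13, 7)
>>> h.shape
(7,)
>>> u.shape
(7, 13)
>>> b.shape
(7, 7)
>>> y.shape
(13, 7)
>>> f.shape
(13, 13)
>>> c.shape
(3, 3)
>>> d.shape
(7, 7)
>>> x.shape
(3, 3)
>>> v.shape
(7, 7)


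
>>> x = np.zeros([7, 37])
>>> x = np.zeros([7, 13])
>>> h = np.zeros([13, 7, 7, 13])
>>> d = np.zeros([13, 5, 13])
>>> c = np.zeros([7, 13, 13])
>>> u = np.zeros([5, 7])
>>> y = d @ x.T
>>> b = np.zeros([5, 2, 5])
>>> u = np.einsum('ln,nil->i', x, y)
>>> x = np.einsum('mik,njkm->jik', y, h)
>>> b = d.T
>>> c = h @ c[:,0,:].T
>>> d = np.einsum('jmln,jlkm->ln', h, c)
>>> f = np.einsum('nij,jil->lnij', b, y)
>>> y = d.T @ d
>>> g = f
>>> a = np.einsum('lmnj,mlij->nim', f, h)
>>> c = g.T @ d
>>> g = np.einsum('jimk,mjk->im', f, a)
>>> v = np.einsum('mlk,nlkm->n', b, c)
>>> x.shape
(7, 5, 7)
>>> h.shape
(13, 7, 7, 13)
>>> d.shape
(7, 13)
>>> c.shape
(13, 5, 13, 13)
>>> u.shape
(5,)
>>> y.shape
(13, 13)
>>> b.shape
(13, 5, 13)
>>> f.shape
(7, 13, 5, 13)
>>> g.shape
(13, 5)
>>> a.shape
(5, 7, 13)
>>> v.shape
(13,)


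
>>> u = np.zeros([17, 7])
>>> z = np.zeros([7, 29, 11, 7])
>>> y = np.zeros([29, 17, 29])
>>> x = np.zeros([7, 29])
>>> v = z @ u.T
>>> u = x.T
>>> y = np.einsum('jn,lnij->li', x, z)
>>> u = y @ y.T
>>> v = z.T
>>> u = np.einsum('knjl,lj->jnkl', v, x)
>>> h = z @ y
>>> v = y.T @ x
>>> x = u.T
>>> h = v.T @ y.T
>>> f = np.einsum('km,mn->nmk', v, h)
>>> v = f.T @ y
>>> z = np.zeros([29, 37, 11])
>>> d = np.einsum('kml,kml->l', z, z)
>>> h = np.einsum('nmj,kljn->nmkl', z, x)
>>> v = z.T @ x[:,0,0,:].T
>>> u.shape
(29, 11, 7, 7)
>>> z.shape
(29, 37, 11)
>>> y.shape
(7, 11)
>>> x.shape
(7, 7, 11, 29)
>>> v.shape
(11, 37, 7)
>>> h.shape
(29, 37, 7, 7)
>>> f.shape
(7, 29, 11)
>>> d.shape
(11,)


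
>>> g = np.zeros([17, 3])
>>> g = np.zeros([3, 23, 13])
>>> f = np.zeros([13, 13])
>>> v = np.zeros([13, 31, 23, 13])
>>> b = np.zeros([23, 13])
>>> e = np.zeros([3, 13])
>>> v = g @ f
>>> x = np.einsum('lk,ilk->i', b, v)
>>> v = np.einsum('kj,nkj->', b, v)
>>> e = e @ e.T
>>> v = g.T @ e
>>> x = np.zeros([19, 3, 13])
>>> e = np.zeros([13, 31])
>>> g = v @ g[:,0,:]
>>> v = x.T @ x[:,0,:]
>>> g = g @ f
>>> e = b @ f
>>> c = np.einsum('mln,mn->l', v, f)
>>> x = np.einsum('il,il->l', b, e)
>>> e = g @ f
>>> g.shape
(13, 23, 13)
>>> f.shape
(13, 13)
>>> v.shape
(13, 3, 13)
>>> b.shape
(23, 13)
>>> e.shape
(13, 23, 13)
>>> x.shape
(13,)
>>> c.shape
(3,)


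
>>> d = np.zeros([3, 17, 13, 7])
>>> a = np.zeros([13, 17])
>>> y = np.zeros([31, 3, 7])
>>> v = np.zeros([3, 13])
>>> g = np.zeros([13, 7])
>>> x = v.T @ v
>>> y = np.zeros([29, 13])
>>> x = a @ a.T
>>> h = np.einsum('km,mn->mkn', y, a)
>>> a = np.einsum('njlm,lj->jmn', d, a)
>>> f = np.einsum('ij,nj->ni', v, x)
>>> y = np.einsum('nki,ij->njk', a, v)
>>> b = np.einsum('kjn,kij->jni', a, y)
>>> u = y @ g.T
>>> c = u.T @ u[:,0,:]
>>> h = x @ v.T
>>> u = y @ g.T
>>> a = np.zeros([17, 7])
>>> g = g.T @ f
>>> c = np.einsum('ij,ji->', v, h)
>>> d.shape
(3, 17, 13, 7)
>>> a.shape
(17, 7)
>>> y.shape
(17, 13, 7)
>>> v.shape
(3, 13)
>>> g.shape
(7, 3)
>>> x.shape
(13, 13)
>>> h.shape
(13, 3)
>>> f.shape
(13, 3)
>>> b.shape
(7, 3, 13)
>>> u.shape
(17, 13, 13)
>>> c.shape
()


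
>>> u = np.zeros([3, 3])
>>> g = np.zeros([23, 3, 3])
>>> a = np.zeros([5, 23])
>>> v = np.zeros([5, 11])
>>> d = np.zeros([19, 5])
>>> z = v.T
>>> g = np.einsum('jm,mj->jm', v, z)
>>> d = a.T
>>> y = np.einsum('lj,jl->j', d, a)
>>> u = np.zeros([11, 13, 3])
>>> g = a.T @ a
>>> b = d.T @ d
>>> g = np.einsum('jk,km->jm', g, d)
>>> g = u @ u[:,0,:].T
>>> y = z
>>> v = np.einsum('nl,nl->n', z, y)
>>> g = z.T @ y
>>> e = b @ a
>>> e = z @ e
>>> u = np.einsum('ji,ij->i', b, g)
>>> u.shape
(5,)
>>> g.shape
(5, 5)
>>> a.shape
(5, 23)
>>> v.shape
(11,)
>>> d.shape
(23, 5)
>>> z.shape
(11, 5)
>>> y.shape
(11, 5)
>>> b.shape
(5, 5)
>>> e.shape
(11, 23)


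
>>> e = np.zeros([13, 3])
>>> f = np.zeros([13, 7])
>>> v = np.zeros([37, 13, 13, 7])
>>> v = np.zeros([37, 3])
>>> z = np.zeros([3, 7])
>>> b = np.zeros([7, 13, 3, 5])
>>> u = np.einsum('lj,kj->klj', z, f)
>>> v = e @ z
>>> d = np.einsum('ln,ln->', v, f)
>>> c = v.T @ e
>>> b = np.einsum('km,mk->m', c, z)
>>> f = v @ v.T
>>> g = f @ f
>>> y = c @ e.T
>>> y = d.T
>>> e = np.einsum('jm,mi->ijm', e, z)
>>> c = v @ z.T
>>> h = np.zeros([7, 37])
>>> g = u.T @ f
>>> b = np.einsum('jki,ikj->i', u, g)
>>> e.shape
(7, 13, 3)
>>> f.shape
(13, 13)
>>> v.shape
(13, 7)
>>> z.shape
(3, 7)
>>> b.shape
(7,)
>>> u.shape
(13, 3, 7)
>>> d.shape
()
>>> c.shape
(13, 3)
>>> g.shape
(7, 3, 13)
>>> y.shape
()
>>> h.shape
(7, 37)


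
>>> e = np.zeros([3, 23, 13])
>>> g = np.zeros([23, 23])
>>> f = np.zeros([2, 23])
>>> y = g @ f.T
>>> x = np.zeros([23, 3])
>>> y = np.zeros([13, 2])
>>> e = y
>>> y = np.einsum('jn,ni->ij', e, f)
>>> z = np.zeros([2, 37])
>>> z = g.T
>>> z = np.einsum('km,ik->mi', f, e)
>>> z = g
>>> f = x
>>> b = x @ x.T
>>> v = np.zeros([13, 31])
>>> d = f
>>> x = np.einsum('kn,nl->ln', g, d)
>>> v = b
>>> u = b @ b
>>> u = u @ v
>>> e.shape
(13, 2)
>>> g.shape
(23, 23)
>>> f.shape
(23, 3)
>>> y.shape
(23, 13)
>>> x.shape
(3, 23)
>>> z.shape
(23, 23)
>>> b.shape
(23, 23)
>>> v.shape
(23, 23)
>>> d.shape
(23, 3)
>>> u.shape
(23, 23)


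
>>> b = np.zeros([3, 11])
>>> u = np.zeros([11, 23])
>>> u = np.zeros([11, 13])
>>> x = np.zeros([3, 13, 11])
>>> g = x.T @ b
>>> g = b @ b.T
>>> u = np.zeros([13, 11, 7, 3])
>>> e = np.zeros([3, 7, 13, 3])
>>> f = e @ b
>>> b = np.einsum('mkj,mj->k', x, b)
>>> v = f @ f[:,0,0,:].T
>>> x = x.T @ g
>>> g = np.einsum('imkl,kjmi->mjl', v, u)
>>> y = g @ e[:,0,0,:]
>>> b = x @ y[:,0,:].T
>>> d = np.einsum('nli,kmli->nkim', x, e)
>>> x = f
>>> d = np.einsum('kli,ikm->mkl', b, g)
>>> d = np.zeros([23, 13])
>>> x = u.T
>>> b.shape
(11, 13, 7)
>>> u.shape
(13, 11, 7, 3)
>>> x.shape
(3, 7, 11, 13)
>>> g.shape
(7, 11, 3)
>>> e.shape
(3, 7, 13, 3)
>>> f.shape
(3, 7, 13, 11)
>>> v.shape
(3, 7, 13, 3)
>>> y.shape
(7, 11, 3)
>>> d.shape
(23, 13)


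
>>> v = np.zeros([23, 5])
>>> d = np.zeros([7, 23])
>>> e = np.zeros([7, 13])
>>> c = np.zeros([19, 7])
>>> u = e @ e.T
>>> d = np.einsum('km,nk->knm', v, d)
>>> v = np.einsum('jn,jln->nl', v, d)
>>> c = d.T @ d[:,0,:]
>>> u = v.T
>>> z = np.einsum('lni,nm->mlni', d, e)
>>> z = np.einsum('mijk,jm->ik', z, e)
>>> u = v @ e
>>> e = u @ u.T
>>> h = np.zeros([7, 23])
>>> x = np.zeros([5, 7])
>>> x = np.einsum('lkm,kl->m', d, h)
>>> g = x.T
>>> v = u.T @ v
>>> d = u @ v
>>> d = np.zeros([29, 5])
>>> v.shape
(13, 7)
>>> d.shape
(29, 5)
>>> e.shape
(5, 5)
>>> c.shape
(5, 7, 5)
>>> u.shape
(5, 13)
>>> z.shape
(23, 5)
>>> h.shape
(7, 23)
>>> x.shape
(5,)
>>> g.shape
(5,)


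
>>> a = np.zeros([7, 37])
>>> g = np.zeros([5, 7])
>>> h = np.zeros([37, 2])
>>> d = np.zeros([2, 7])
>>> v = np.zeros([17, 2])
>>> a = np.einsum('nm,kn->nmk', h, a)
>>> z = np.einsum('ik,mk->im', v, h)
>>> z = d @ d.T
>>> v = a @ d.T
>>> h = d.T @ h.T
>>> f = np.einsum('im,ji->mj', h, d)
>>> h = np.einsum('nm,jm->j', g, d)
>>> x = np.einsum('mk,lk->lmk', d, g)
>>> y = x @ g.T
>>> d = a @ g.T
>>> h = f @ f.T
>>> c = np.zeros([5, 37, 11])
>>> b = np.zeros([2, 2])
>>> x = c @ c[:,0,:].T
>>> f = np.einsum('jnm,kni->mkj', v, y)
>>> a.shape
(37, 2, 7)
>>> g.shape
(5, 7)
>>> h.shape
(37, 37)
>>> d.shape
(37, 2, 5)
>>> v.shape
(37, 2, 2)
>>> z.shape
(2, 2)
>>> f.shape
(2, 5, 37)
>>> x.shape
(5, 37, 5)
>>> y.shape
(5, 2, 5)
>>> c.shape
(5, 37, 11)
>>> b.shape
(2, 2)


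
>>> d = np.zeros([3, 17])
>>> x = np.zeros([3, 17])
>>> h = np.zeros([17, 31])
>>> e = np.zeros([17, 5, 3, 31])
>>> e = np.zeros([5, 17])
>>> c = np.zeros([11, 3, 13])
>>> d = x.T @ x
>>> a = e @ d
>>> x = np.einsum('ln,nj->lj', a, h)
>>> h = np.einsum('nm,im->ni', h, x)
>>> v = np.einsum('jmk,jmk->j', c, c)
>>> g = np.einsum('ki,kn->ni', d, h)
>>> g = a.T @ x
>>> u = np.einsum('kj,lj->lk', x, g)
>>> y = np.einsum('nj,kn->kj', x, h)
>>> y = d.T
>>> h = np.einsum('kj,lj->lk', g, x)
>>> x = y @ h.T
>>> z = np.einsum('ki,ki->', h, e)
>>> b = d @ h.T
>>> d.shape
(17, 17)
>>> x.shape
(17, 5)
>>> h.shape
(5, 17)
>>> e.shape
(5, 17)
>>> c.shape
(11, 3, 13)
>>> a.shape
(5, 17)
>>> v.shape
(11,)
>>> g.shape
(17, 31)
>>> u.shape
(17, 5)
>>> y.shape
(17, 17)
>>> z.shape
()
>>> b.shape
(17, 5)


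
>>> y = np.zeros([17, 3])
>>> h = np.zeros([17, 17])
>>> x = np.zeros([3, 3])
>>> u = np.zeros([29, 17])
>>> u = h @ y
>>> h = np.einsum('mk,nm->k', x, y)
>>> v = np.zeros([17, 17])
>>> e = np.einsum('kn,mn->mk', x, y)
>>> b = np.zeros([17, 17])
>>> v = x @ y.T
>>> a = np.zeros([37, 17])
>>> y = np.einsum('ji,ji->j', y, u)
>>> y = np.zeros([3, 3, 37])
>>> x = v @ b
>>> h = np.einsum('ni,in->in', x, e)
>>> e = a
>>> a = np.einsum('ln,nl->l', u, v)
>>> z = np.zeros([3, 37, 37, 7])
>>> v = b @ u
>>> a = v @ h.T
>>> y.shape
(3, 3, 37)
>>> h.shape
(17, 3)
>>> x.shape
(3, 17)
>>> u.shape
(17, 3)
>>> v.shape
(17, 3)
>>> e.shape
(37, 17)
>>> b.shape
(17, 17)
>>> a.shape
(17, 17)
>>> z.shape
(3, 37, 37, 7)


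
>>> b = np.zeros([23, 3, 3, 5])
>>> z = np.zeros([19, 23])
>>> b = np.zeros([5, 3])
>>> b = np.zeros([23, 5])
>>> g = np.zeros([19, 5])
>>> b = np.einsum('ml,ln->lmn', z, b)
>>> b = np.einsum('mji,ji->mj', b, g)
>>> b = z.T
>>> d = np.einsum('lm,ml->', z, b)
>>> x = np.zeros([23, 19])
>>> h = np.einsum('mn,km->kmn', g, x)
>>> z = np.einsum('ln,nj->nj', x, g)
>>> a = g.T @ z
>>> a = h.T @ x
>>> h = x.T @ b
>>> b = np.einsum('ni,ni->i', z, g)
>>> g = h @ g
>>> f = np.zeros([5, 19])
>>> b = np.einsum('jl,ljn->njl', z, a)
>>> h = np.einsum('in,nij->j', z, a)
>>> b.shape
(19, 19, 5)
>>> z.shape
(19, 5)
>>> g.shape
(19, 5)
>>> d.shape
()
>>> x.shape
(23, 19)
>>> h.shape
(19,)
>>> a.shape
(5, 19, 19)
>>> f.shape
(5, 19)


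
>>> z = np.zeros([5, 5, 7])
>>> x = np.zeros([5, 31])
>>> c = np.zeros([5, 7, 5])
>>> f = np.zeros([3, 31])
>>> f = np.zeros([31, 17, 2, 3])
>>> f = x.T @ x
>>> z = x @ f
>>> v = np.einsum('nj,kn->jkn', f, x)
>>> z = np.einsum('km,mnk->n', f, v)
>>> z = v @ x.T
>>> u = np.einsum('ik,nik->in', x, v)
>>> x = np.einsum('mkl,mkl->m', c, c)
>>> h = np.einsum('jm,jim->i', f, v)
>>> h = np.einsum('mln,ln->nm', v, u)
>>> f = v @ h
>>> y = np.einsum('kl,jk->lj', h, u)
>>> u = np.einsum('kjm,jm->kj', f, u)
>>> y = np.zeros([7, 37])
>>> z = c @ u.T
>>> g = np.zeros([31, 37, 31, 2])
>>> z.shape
(5, 7, 31)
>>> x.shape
(5,)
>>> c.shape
(5, 7, 5)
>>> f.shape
(31, 5, 31)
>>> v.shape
(31, 5, 31)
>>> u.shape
(31, 5)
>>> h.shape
(31, 31)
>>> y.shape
(7, 37)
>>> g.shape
(31, 37, 31, 2)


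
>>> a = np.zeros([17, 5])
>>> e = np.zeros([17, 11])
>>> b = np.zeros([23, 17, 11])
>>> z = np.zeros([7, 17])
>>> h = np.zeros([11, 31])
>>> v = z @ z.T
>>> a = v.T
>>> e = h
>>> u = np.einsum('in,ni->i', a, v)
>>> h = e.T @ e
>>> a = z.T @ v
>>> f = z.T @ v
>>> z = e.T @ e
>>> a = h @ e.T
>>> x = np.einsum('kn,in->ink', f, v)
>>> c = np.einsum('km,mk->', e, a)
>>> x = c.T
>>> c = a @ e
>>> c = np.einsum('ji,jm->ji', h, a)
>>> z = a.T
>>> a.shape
(31, 11)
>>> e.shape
(11, 31)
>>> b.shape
(23, 17, 11)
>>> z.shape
(11, 31)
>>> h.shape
(31, 31)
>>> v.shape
(7, 7)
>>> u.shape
(7,)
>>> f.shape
(17, 7)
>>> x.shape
()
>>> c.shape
(31, 31)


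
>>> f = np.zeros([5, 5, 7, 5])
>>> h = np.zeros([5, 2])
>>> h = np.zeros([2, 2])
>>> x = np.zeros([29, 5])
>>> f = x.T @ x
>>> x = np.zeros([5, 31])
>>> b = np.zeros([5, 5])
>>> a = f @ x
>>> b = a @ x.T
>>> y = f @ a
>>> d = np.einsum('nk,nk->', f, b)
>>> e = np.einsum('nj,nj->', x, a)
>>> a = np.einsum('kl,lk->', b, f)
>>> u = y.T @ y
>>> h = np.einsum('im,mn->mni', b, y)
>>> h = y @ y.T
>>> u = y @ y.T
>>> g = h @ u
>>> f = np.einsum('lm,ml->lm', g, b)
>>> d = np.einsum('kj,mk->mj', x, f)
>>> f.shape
(5, 5)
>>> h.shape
(5, 5)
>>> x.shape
(5, 31)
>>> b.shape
(5, 5)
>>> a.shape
()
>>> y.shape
(5, 31)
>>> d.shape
(5, 31)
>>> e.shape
()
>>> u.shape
(5, 5)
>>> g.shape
(5, 5)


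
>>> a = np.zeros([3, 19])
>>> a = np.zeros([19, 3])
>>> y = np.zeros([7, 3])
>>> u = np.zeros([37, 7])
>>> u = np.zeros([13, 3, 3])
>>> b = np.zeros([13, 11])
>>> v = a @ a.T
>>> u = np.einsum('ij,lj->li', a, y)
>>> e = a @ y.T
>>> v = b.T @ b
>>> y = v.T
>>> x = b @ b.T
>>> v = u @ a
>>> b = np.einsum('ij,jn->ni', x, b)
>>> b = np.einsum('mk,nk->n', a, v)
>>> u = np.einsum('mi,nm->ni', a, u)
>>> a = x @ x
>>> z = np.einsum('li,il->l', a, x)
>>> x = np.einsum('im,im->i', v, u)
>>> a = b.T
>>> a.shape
(7,)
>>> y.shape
(11, 11)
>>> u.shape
(7, 3)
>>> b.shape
(7,)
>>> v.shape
(7, 3)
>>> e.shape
(19, 7)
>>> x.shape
(7,)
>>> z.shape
(13,)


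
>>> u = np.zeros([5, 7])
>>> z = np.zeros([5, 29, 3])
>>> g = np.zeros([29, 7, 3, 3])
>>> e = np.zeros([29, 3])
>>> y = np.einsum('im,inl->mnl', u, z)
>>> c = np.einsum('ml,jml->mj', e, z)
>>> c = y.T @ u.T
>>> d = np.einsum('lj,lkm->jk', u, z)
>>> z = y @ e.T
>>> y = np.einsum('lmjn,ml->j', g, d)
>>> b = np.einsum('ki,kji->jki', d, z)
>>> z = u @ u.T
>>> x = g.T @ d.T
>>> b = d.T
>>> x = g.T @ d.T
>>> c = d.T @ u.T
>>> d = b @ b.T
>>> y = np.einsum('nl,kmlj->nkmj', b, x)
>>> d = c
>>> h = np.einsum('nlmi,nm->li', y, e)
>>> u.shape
(5, 7)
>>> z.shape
(5, 5)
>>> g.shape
(29, 7, 3, 3)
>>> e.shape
(29, 3)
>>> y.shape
(29, 3, 3, 7)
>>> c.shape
(29, 5)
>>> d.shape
(29, 5)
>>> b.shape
(29, 7)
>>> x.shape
(3, 3, 7, 7)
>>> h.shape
(3, 7)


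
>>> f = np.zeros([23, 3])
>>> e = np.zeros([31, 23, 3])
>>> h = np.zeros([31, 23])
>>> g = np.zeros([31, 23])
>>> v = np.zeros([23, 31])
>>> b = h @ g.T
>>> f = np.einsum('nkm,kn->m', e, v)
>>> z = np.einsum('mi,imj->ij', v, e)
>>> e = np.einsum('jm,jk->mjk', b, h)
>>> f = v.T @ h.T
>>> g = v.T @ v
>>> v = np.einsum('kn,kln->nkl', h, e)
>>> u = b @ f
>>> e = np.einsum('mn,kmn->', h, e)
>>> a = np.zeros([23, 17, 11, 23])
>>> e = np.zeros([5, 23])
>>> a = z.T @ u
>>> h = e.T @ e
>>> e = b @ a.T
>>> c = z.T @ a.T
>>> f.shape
(31, 31)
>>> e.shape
(31, 3)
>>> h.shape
(23, 23)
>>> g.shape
(31, 31)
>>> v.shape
(23, 31, 31)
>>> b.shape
(31, 31)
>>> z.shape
(31, 3)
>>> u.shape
(31, 31)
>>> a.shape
(3, 31)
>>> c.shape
(3, 3)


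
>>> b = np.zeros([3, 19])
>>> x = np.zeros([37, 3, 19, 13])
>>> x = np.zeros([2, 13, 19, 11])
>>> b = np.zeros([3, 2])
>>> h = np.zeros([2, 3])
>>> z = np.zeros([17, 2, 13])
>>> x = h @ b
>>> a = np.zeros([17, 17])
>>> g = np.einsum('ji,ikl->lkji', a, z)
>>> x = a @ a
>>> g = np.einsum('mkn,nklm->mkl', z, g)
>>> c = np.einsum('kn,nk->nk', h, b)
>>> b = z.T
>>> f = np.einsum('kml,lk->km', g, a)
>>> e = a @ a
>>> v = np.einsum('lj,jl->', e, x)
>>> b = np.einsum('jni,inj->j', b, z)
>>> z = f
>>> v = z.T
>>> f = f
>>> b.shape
(13,)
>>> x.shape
(17, 17)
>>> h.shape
(2, 3)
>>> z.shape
(17, 2)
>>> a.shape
(17, 17)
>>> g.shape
(17, 2, 17)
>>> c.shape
(3, 2)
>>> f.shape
(17, 2)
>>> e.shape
(17, 17)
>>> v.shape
(2, 17)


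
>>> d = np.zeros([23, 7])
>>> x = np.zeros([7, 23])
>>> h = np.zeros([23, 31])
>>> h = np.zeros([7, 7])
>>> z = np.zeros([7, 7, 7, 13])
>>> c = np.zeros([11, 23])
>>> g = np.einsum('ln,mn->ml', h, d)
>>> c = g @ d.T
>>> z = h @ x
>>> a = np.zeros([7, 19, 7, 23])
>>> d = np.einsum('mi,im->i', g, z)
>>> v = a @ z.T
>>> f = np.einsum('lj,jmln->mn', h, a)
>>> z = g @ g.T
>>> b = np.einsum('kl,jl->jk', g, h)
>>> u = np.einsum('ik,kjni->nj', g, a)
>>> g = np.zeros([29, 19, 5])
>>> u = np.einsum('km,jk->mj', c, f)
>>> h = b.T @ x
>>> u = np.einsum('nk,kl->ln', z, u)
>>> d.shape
(7,)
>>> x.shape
(7, 23)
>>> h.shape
(23, 23)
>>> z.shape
(23, 23)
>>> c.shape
(23, 23)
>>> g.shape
(29, 19, 5)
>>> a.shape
(7, 19, 7, 23)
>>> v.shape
(7, 19, 7, 7)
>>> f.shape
(19, 23)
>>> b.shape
(7, 23)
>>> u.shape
(19, 23)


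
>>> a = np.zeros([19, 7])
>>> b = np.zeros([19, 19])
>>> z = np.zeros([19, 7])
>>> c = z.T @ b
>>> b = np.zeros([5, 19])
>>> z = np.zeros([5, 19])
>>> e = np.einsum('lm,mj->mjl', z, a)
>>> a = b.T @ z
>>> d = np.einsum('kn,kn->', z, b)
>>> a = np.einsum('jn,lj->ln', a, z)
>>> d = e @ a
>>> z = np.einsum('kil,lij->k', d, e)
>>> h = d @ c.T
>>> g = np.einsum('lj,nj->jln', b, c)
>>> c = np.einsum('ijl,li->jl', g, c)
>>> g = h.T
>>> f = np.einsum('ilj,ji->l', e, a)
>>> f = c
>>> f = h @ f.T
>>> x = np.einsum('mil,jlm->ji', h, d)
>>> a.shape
(5, 19)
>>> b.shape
(5, 19)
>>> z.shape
(19,)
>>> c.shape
(5, 7)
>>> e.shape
(19, 7, 5)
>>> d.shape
(19, 7, 19)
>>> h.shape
(19, 7, 7)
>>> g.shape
(7, 7, 19)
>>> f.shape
(19, 7, 5)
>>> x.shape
(19, 7)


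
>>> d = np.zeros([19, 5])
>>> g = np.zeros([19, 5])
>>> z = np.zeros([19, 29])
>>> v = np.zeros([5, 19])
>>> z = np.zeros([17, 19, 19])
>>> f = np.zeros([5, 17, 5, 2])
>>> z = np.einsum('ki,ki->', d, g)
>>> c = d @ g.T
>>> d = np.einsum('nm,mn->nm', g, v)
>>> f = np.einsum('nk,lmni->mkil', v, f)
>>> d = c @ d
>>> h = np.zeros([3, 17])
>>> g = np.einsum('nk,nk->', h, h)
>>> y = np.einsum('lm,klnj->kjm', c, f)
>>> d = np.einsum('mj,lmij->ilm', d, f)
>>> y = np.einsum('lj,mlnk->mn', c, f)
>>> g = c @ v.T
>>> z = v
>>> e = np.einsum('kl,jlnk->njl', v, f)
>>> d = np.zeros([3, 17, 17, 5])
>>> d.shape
(3, 17, 17, 5)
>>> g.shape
(19, 5)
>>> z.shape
(5, 19)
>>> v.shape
(5, 19)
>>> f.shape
(17, 19, 2, 5)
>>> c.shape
(19, 19)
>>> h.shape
(3, 17)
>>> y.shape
(17, 2)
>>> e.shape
(2, 17, 19)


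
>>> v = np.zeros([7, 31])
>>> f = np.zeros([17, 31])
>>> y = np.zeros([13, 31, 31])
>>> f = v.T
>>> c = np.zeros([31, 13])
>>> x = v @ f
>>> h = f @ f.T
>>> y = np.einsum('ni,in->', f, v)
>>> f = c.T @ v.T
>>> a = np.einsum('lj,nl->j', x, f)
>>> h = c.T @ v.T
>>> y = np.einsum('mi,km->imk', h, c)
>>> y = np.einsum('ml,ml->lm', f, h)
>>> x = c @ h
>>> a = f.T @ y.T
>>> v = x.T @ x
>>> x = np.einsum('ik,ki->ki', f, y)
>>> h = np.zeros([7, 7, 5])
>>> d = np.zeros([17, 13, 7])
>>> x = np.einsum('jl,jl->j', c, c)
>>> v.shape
(7, 7)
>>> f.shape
(13, 7)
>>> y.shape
(7, 13)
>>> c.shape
(31, 13)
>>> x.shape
(31,)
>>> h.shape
(7, 7, 5)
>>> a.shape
(7, 7)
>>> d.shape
(17, 13, 7)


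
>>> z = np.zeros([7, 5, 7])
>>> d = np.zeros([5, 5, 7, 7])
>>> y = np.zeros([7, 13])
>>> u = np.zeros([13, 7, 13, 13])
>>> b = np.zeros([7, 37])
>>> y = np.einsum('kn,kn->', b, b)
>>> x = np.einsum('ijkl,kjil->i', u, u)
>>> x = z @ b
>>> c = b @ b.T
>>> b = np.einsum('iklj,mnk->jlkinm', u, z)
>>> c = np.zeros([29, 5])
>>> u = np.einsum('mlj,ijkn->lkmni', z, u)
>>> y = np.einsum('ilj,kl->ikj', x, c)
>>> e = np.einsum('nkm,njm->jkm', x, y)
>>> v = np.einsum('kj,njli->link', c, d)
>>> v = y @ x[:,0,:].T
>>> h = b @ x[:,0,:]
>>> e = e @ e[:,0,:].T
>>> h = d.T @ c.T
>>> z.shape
(7, 5, 7)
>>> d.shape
(5, 5, 7, 7)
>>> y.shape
(7, 29, 37)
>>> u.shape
(5, 13, 7, 13, 13)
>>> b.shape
(13, 13, 7, 13, 5, 7)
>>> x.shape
(7, 5, 37)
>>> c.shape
(29, 5)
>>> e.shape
(29, 5, 29)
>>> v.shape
(7, 29, 7)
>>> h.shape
(7, 7, 5, 29)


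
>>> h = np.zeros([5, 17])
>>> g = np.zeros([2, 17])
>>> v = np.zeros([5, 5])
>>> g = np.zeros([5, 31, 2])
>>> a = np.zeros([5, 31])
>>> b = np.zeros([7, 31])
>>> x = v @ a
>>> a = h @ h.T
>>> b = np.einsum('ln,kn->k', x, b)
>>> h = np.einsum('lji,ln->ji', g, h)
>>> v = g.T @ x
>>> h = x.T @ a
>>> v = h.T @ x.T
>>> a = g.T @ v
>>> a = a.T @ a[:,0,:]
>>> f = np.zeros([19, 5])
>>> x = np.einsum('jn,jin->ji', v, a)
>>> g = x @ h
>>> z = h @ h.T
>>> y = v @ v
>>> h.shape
(31, 5)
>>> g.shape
(5, 5)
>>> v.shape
(5, 5)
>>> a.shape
(5, 31, 5)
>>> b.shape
(7,)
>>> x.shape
(5, 31)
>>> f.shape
(19, 5)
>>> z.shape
(31, 31)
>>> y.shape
(5, 5)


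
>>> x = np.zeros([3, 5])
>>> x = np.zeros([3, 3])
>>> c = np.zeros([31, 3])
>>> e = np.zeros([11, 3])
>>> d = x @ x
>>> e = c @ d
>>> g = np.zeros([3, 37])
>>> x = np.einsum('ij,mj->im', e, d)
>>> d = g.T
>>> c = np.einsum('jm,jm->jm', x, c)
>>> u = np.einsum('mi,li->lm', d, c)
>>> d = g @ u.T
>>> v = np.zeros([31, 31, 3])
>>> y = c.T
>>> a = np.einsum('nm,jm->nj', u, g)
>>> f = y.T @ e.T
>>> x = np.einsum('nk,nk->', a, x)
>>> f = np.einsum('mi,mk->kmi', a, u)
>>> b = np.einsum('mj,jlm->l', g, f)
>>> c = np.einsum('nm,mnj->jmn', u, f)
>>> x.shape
()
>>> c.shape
(3, 37, 31)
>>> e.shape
(31, 3)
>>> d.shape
(3, 31)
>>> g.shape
(3, 37)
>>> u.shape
(31, 37)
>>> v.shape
(31, 31, 3)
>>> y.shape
(3, 31)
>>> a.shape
(31, 3)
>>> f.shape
(37, 31, 3)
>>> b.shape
(31,)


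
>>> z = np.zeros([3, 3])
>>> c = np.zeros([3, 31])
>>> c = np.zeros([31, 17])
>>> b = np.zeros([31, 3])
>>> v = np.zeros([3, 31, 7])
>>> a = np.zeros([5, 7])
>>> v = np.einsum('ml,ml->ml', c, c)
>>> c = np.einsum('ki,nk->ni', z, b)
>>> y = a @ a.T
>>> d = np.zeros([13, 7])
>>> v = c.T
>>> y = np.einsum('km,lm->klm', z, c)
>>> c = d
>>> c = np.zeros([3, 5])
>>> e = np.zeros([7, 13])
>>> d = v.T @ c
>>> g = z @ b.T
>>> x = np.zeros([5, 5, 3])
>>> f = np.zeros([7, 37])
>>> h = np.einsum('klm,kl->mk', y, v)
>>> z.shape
(3, 3)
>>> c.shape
(3, 5)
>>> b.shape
(31, 3)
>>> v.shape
(3, 31)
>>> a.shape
(5, 7)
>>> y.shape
(3, 31, 3)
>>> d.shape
(31, 5)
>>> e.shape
(7, 13)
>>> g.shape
(3, 31)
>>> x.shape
(5, 5, 3)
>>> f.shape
(7, 37)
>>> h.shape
(3, 3)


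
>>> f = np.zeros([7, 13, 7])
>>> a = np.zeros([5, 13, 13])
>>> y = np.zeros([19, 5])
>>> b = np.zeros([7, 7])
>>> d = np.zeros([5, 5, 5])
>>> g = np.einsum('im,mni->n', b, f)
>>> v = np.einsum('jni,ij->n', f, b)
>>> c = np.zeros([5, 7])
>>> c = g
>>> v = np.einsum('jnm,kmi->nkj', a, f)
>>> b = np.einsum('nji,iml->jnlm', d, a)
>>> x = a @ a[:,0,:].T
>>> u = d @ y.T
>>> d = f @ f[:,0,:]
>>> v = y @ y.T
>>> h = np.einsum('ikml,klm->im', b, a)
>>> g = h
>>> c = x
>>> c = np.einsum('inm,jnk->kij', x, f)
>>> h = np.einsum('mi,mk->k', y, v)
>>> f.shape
(7, 13, 7)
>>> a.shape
(5, 13, 13)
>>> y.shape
(19, 5)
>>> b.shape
(5, 5, 13, 13)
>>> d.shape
(7, 13, 7)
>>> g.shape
(5, 13)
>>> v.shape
(19, 19)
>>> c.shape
(7, 5, 7)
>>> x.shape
(5, 13, 5)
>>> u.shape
(5, 5, 19)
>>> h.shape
(19,)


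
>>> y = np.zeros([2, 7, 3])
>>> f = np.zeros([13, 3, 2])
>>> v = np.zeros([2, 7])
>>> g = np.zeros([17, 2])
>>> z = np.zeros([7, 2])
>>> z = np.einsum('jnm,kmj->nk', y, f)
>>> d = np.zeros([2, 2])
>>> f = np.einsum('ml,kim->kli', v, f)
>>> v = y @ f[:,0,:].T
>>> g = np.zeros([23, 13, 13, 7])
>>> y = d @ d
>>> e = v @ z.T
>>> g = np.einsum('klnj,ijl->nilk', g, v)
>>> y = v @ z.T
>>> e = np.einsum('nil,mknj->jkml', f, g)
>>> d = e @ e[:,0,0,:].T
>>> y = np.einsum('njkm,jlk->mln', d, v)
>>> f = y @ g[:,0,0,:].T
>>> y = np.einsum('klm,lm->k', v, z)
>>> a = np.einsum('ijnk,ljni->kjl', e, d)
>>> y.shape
(2,)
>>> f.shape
(23, 7, 13)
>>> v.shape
(2, 7, 13)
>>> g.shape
(13, 2, 13, 23)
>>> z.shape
(7, 13)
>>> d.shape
(23, 2, 13, 23)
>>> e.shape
(23, 2, 13, 3)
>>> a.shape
(3, 2, 23)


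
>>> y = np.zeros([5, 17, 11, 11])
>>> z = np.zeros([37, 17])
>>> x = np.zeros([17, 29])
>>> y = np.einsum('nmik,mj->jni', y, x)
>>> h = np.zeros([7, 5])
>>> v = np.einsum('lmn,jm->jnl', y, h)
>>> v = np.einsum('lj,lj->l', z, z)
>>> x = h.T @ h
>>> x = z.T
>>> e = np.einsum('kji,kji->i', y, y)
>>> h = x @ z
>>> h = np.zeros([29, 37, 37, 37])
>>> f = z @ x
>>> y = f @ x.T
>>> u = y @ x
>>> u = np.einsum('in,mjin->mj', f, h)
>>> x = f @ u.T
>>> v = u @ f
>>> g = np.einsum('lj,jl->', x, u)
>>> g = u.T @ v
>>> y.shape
(37, 17)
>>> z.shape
(37, 17)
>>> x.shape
(37, 29)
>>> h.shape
(29, 37, 37, 37)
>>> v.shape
(29, 37)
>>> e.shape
(11,)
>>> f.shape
(37, 37)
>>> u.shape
(29, 37)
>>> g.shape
(37, 37)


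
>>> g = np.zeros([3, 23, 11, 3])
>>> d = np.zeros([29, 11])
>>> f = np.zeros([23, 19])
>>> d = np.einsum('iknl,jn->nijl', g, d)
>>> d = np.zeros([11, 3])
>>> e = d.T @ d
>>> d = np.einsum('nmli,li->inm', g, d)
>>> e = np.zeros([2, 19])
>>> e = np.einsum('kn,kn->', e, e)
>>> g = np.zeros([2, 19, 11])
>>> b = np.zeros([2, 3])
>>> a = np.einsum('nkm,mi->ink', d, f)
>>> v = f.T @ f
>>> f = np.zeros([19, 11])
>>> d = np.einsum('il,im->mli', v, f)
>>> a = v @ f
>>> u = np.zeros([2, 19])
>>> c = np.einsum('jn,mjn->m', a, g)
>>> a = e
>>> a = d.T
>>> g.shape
(2, 19, 11)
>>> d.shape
(11, 19, 19)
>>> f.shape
(19, 11)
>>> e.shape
()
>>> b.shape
(2, 3)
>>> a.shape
(19, 19, 11)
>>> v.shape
(19, 19)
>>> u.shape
(2, 19)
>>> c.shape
(2,)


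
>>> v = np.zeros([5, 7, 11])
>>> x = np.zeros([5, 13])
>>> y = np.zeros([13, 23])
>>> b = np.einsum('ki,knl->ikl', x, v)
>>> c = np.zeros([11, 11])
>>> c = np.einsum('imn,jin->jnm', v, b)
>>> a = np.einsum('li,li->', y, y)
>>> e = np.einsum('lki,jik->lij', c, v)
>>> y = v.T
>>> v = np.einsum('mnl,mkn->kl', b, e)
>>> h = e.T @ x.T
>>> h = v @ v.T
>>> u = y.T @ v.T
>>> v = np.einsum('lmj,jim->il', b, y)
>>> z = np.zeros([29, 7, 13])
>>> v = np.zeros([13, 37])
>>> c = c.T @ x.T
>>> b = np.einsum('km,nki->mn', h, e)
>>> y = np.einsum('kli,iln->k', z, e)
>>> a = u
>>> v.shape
(13, 37)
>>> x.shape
(5, 13)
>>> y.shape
(29,)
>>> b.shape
(7, 13)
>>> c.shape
(7, 11, 5)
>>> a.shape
(5, 7, 7)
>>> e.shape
(13, 7, 5)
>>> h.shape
(7, 7)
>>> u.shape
(5, 7, 7)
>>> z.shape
(29, 7, 13)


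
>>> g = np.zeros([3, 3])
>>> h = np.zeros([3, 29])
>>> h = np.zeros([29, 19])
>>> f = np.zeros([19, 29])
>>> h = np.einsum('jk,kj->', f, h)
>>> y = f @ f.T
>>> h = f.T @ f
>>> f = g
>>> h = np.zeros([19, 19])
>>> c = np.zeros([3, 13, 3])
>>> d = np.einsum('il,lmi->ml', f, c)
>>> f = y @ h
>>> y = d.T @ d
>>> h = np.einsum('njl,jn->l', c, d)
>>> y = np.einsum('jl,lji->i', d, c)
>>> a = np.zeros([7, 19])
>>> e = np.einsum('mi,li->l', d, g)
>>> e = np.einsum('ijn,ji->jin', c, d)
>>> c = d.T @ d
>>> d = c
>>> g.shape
(3, 3)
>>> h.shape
(3,)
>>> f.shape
(19, 19)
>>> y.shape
(3,)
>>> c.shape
(3, 3)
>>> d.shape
(3, 3)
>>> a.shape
(7, 19)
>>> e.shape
(13, 3, 3)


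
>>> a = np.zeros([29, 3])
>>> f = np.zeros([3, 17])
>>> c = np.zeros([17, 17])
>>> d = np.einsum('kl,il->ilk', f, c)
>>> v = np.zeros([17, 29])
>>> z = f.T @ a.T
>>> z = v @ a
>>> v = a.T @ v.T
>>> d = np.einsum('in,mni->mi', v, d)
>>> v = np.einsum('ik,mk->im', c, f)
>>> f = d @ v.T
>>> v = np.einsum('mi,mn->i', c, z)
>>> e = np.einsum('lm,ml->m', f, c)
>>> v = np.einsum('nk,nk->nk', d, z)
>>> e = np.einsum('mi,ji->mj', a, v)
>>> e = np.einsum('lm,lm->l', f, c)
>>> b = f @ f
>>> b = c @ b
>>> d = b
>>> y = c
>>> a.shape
(29, 3)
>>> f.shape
(17, 17)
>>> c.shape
(17, 17)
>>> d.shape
(17, 17)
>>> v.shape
(17, 3)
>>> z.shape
(17, 3)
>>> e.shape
(17,)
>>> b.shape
(17, 17)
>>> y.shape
(17, 17)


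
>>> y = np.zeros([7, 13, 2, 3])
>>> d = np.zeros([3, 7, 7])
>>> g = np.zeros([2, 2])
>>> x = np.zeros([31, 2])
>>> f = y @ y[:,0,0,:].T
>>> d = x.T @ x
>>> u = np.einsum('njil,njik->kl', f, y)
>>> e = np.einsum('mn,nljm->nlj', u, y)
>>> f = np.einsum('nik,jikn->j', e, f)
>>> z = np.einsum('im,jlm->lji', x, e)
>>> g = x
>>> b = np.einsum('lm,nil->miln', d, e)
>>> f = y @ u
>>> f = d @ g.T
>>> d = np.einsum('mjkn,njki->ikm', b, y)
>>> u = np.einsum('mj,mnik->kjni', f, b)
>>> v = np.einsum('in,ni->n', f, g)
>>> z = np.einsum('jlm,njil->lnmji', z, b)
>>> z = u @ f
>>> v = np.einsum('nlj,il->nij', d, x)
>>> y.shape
(7, 13, 2, 3)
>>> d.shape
(3, 2, 2)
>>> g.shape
(31, 2)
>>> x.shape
(31, 2)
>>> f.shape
(2, 31)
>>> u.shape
(7, 31, 13, 2)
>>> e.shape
(7, 13, 2)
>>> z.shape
(7, 31, 13, 31)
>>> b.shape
(2, 13, 2, 7)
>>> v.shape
(3, 31, 2)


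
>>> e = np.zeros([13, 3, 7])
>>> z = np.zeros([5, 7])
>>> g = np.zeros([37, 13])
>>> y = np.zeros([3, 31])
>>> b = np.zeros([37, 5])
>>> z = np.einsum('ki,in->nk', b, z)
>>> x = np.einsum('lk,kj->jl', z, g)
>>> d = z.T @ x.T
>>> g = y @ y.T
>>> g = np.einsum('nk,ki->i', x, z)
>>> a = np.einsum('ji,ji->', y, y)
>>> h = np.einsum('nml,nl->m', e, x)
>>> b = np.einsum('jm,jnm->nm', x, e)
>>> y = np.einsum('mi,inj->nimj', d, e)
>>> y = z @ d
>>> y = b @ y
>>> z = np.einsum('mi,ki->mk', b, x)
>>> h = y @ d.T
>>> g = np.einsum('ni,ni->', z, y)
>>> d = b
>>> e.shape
(13, 3, 7)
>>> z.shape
(3, 13)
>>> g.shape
()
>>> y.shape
(3, 13)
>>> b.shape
(3, 7)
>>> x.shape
(13, 7)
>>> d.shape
(3, 7)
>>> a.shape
()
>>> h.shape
(3, 37)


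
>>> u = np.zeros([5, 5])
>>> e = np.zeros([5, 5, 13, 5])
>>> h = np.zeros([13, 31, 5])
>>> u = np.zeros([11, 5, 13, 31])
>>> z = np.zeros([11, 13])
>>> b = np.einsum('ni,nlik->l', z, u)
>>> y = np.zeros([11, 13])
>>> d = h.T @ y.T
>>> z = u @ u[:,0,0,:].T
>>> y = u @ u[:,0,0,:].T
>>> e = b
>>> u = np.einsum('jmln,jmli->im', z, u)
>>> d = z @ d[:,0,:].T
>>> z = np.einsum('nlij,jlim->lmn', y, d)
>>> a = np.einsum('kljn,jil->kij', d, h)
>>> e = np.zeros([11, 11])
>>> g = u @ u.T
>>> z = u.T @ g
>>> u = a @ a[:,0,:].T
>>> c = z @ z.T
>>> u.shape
(11, 31, 11)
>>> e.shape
(11, 11)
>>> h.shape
(13, 31, 5)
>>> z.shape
(5, 31)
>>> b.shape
(5,)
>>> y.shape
(11, 5, 13, 11)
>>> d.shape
(11, 5, 13, 5)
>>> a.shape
(11, 31, 13)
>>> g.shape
(31, 31)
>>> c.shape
(5, 5)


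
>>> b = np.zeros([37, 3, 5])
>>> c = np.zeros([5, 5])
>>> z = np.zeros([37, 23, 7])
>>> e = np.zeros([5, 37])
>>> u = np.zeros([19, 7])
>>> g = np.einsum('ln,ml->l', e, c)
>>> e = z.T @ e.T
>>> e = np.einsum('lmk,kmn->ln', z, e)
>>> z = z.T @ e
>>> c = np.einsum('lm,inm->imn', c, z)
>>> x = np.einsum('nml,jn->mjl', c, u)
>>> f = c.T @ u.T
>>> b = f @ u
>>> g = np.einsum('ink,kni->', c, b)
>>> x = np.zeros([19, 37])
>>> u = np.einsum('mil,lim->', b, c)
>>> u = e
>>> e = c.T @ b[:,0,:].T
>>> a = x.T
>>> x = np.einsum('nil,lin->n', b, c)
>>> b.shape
(23, 5, 7)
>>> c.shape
(7, 5, 23)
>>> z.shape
(7, 23, 5)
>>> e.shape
(23, 5, 23)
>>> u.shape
(37, 5)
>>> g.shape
()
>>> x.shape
(23,)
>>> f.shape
(23, 5, 19)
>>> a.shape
(37, 19)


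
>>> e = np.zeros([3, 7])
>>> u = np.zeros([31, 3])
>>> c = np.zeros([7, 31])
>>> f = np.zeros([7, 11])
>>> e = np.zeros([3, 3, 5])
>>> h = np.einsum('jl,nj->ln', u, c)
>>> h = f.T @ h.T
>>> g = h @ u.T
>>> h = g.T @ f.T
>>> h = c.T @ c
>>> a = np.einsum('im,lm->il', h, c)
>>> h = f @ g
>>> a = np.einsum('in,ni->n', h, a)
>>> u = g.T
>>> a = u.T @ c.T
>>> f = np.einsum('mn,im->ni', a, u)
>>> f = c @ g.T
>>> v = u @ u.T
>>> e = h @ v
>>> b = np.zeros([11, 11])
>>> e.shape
(7, 31)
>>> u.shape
(31, 11)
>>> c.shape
(7, 31)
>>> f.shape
(7, 11)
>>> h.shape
(7, 31)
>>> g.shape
(11, 31)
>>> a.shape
(11, 7)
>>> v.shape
(31, 31)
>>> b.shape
(11, 11)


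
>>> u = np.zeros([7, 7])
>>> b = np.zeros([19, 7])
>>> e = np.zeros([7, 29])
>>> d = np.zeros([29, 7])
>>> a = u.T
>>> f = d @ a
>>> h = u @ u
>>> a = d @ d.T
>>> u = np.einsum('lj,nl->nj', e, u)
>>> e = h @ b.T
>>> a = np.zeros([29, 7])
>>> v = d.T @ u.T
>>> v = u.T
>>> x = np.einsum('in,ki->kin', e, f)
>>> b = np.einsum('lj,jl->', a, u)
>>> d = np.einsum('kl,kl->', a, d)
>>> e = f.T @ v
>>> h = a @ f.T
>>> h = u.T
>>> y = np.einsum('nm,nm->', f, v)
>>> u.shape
(7, 29)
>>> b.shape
()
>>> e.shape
(7, 7)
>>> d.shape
()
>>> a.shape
(29, 7)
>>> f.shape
(29, 7)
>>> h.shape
(29, 7)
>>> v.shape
(29, 7)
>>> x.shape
(29, 7, 19)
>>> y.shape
()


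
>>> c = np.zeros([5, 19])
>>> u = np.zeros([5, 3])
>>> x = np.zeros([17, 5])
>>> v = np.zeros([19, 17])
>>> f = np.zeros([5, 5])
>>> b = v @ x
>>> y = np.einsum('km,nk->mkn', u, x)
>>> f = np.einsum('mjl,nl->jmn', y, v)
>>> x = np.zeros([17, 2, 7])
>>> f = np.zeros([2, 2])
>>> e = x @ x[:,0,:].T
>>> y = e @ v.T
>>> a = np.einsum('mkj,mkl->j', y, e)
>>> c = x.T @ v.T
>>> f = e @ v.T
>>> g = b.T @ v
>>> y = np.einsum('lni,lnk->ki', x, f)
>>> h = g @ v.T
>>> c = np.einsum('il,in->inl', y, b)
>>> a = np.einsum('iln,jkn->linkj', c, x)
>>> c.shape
(19, 5, 7)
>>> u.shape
(5, 3)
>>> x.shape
(17, 2, 7)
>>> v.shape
(19, 17)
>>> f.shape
(17, 2, 19)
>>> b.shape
(19, 5)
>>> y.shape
(19, 7)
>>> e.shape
(17, 2, 17)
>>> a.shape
(5, 19, 7, 2, 17)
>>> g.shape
(5, 17)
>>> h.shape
(5, 19)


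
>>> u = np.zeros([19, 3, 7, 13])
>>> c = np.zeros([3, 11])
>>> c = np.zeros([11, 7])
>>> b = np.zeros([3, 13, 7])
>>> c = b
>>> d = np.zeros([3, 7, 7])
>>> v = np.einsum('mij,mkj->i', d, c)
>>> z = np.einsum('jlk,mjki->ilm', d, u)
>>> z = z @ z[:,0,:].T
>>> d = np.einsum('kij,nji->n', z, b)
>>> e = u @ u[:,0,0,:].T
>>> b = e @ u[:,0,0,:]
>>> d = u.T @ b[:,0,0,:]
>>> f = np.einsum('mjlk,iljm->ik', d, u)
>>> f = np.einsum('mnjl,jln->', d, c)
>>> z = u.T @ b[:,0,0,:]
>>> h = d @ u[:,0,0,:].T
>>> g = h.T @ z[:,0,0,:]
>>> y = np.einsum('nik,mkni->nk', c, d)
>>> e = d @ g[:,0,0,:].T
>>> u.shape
(19, 3, 7, 13)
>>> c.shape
(3, 13, 7)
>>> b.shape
(19, 3, 7, 13)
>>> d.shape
(13, 7, 3, 13)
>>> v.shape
(7,)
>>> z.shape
(13, 7, 3, 13)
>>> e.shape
(13, 7, 3, 19)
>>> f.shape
()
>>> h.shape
(13, 7, 3, 19)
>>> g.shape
(19, 3, 7, 13)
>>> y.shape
(3, 7)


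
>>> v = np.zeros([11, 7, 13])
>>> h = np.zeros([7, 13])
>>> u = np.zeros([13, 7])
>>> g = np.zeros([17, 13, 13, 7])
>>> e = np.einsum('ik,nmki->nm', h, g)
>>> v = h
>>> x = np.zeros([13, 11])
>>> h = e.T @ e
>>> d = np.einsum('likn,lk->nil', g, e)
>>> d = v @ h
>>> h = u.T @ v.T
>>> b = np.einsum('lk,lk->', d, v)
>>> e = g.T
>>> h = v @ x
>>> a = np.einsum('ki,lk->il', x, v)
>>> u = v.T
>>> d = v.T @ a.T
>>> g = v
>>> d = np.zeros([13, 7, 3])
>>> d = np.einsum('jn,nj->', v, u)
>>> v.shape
(7, 13)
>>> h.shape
(7, 11)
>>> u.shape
(13, 7)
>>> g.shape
(7, 13)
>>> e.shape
(7, 13, 13, 17)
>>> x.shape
(13, 11)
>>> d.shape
()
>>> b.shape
()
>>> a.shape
(11, 7)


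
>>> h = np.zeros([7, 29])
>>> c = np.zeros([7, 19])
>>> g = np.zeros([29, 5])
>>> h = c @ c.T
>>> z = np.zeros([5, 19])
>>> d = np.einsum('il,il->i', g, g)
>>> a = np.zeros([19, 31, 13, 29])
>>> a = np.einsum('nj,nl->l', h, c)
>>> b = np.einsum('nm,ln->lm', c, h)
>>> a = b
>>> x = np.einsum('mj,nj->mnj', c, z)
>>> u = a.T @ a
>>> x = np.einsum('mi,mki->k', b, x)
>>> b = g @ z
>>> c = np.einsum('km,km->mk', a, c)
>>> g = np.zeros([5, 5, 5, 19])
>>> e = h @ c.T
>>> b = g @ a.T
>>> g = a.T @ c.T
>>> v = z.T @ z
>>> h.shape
(7, 7)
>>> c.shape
(19, 7)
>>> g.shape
(19, 19)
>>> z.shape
(5, 19)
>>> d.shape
(29,)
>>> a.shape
(7, 19)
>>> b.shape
(5, 5, 5, 7)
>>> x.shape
(5,)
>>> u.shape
(19, 19)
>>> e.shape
(7, 19)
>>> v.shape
(19, 19)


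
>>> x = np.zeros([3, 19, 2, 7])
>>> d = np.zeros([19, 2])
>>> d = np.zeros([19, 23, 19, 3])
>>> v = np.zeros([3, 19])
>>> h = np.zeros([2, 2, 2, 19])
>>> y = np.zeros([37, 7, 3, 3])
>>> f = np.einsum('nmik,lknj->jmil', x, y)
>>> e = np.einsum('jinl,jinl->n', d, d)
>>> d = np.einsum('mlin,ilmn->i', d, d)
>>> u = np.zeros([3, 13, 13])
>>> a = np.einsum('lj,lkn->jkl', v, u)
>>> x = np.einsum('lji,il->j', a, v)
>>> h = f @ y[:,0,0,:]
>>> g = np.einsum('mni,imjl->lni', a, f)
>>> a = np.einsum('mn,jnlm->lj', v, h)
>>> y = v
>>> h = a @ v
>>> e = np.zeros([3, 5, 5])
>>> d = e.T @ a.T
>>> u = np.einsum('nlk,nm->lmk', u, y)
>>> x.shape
(13,)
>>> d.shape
(5, 5, 2)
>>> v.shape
(3, 19)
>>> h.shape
(2, 19)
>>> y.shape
(3, 19)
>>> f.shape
(3, 19, 2, 37)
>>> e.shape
(3, 5, 5)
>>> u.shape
(13, 19, 13)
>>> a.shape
(2, 3)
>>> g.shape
(37, 13, 3)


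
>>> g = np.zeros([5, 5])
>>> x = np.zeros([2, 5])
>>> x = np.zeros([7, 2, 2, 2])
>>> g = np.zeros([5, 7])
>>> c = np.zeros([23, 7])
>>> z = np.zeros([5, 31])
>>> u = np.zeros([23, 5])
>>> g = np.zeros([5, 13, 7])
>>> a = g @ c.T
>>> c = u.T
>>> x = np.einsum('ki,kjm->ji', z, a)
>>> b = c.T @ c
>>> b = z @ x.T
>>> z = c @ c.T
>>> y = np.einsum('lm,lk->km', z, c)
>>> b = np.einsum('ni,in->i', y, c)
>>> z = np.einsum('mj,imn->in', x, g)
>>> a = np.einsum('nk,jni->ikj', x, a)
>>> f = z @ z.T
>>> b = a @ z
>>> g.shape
(5, 13, 7)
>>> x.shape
(13, 31)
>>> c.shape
(5, 23)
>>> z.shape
(5, 7)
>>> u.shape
(23, 5)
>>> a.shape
(23, 31, 5)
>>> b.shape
(23, 31, 7)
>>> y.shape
(23, 5)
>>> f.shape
(5, 5)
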